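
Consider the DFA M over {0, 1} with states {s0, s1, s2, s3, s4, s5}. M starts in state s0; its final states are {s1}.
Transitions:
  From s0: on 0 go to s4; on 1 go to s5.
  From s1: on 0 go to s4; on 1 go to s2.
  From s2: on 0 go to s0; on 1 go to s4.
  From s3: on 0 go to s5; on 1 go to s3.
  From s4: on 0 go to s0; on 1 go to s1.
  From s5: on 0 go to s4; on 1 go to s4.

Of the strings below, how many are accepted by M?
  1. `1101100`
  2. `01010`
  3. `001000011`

0

`1101100`: rejected
`01010`: rejected
`001000011`: rejected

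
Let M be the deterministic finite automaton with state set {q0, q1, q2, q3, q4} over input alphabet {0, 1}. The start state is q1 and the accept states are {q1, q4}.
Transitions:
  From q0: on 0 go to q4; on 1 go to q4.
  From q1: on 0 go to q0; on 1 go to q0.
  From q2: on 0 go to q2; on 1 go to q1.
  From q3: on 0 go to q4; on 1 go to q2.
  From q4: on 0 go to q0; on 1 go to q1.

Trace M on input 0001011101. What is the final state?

q1 --0--> q0
q0 --0--> q4
q4 --0--> q0
q0 --1--> q4
q4 --0--> q0
q0 --1--> q4
q4 --1--> q1
q1 --1--> q0
q0 --0--> q4
q4 --1--> q1

q1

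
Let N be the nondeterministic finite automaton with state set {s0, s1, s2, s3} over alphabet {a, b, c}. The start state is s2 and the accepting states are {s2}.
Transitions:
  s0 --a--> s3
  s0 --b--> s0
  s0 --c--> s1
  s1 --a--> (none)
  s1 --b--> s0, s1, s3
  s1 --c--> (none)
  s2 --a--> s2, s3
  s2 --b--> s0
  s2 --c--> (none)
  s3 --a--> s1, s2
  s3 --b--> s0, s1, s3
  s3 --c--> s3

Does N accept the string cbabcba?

rejected

Start: {s2}
read c: {}
The reachable set is empty and stays empty for the remaining 6 symbols.
Reachable ∩ accepting = {} — empty.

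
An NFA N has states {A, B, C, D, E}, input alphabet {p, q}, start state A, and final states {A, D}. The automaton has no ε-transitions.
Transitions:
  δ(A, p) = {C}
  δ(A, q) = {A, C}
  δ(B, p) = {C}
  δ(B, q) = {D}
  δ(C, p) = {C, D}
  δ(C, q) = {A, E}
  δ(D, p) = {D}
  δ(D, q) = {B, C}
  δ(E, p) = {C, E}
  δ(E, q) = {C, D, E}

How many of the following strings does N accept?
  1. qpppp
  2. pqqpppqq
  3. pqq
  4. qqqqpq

qpppp: accepted
pqqpppqq: accepted
pqq: accepted
qqqqpq: accepted

4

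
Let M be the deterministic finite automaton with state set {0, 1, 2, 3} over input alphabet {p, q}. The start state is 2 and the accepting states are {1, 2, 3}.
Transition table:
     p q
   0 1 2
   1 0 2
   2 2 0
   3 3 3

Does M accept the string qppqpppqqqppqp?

2 --q--> 0
0 --p--> 1
1 --p--> 0
0 --q--> 2
2 --p--> 2
2 --p--> 2
2 --p--> 2
2 --q--> 0
0 --q--> 2
2 --q--> 0
0 --p--> 1
1 --p--> 0
0 --q--> 2
2 --p--> 2
End in state 2, which is an accepting state.

accepted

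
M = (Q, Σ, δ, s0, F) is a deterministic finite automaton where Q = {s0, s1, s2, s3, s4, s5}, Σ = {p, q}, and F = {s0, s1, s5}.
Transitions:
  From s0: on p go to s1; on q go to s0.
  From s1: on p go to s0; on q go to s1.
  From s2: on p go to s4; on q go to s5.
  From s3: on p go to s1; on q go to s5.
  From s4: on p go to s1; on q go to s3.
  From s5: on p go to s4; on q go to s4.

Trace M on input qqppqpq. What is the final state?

s0 --q--> s0
s0 --q--> s0
s0 --p--> s1
s1 --p--> s0
s0 --q--> s0
s0 --p--> s1
s1 --q--> s1

s1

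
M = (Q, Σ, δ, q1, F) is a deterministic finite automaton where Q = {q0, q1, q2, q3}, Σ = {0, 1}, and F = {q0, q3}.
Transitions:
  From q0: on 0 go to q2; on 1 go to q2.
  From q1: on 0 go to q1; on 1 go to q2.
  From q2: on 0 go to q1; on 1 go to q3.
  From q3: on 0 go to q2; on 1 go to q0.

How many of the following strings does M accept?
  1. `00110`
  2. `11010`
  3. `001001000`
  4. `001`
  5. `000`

0

`00110`: rejected
`11010`: rejected
`001001000`: rejected
`001`: rejected
`000`: rejected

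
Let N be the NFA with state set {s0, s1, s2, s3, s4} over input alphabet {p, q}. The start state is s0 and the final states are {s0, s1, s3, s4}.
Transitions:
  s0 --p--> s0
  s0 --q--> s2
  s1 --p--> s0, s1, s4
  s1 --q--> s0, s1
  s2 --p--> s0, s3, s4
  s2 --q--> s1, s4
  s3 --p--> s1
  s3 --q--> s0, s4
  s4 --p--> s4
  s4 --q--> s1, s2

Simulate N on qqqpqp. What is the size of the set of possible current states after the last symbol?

4

Start: {s0}
read q: {s2}
read q: {s1, s4}
read q: {s0, s1, s2}
read p: {s0, s1, s3, s4}
read q: {s0, s1, s2, s4}
read p: {s0, s1, s3, s4}
Final reachable set {s0, s1, s3, s4} has 4 states.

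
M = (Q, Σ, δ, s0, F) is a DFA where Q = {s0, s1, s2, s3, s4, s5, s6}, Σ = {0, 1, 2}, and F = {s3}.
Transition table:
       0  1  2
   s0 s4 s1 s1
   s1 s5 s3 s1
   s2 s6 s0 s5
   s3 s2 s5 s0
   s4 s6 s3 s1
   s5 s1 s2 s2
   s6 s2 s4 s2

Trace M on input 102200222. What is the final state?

s2

s0 --1--> s1
s1 --0--> s5
s5 --2--> s2
s2 --2--> s5
s5 --0--> s1
s1 --0--> s5
s5 --2--> s2
s2 --2--> s5
s5 --2--> s2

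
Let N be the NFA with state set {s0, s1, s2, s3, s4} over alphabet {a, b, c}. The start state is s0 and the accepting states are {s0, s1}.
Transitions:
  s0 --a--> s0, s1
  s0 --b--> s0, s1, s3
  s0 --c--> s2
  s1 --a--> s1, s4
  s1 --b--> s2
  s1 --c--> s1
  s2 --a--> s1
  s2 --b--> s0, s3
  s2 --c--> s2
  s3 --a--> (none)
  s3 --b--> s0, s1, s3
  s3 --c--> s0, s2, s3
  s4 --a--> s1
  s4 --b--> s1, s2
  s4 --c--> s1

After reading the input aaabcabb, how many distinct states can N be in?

Start: {s0}
read a: {s0, s1}
read a: {s0, s1, s4}
read a: {s0, s1, s4}
read b: {s0, s1, s2, s3}
read c: {s0, s1, s2, s3}
read a: {s0, s1, s4}
read b: {s0, s1, s2, s3}
read b: {s0, s1, s2, s3}
Final reachable set {s0, s1, s2, s3} has 4 states.

4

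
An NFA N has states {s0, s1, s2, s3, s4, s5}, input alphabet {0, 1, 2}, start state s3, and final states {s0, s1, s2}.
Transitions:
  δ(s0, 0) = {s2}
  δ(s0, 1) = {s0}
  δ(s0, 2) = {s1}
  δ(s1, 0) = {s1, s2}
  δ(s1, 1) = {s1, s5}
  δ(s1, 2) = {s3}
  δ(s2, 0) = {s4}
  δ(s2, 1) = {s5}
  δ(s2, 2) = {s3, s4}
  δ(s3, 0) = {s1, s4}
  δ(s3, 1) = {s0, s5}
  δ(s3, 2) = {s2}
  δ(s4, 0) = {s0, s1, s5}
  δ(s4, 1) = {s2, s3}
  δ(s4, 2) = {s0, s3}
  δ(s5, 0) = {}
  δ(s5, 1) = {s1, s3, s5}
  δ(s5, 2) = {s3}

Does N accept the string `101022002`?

Start: {s3}
read 1: {s0, s5}
read 0: {s2}
read 1: {s5}
read 0: {}
The reachable set is empty and stays empty for the remaining 5 symbols.
Reachable ∩ accepting = {} — empty.

rejected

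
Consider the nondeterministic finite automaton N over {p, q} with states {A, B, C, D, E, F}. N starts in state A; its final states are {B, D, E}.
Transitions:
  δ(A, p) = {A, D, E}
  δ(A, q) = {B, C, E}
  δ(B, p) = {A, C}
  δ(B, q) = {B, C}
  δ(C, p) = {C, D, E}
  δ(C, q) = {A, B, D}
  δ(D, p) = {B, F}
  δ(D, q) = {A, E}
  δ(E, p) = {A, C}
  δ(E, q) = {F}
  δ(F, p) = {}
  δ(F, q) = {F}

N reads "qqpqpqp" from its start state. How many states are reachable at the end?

Start: {A}
read q: {B, C, E}
read q: {A, B, C, D, F}
read p: {A, B, C, D, E, F}
read q: {A, B, C, D, E, F}
read p: {A, B, C, D, E, F}
read q: {A, B, C, D, E, F}
read p: {A, B, C, D, E, F}
Final reachable set {A, B, C, D, E, F} has 6 states.

6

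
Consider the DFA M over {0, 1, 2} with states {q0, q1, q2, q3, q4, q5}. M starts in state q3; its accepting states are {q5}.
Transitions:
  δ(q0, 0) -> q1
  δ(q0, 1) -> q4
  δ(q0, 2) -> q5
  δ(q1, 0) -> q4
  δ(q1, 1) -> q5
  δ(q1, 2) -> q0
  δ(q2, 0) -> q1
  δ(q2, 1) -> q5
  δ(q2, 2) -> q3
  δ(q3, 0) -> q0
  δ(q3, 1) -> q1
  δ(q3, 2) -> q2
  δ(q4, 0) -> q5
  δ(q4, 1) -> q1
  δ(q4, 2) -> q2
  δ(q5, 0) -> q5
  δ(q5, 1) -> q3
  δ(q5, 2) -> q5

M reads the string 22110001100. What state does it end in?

q5

q3 --2--> q2
q2 --2--> q3
q3 --1--> q1
q1 --1--> q5
q5 --0--> q5
q5 --0--> q5
q5 --0--> q5
q5 --1--> q3
q3 --1--> q1
q1 --0--> q4
q4 --0--> q5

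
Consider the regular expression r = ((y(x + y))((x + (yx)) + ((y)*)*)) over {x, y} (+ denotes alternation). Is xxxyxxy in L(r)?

No split of xxxyxxy into u·v has (y(x+y)) matching u and ((x+(yx))+((y)*)*) matching v.

no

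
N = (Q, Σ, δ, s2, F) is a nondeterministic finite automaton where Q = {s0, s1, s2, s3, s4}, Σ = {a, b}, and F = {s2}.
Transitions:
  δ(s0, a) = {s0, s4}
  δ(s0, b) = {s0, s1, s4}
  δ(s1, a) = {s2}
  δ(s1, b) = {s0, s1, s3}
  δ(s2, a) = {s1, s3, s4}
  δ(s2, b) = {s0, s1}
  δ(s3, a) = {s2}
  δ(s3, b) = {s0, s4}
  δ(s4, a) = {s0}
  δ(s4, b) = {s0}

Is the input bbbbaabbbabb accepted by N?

rejected

Start: {s2}
read b: {s0, s1}
read b: {s0, s1, s3, s4}
read b: {s0, s1, s3, s4}
read b: {s0, s1, s3, s4}
read a: {s0, s2, s4}
read a: {s0, s1, s3, s4}
read b: {s0, s1, s3, s4}
read b: {s0, s1, s3, s4}
read b: {s0, s1, s3, s4}
read a: {s0, s2, s4}
read b: {s0, s1, s4}
read b: {s0, s1, s3, s4}
Reachable ∩ accepting = {} — empty.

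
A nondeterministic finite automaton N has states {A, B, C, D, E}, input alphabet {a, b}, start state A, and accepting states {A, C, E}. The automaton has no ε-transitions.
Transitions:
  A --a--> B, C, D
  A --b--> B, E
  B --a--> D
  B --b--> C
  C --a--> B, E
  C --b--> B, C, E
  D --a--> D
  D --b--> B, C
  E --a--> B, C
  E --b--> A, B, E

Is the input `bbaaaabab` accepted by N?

Start: {A}
read b: {B, E}
read b: {A, B, C, E}
read a: {B, C, D, E}
read a: {B, C, D, E}
read a: {B, C, D, E}
read a: {B, C, D, E}
read b: {A, B, C, E}
read a: {B, C, D, E}
read b: {A, B, C, E}
Reachable ∩ accepting = {A, C, E} — nonempty.

accepted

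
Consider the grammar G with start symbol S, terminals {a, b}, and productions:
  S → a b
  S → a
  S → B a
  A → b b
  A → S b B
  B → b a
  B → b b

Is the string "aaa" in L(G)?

no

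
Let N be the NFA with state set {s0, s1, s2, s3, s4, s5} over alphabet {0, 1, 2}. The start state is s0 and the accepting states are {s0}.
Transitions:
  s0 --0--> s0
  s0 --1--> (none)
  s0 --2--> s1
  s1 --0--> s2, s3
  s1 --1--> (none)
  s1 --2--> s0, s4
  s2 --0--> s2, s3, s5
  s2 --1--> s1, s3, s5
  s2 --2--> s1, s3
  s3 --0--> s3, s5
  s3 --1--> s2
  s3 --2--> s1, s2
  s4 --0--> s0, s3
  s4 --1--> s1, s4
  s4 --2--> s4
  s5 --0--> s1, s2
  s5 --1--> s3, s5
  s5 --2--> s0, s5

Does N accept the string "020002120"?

accepted

Start: {s0}
read 0: {s0}
read 2: {s1}
read 0: {s2, s3}
read 0: {s2, s3, s5}
read 0: {s1, s2, s3, s5}
read 2: {s0, s1, s2, s3, s4, s5}
read 1: {s1, s2, s3, s4, s5}
read 2: {s0, s1, s2, s3, s4, s5}
read 0: {s0, s1, s2, s3, s5}
Reachable ∩ accepting = {s0} — nonempty.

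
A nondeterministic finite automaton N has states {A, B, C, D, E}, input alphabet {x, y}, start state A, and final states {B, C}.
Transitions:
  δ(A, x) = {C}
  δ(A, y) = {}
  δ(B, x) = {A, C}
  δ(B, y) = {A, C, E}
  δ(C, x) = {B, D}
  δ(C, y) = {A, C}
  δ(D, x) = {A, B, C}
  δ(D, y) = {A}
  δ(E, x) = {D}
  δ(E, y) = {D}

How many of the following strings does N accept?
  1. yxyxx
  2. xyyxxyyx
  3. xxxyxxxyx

yxyxx: rejected
xyyxxyyx: accepted
xxxyxxxyx: accepted

2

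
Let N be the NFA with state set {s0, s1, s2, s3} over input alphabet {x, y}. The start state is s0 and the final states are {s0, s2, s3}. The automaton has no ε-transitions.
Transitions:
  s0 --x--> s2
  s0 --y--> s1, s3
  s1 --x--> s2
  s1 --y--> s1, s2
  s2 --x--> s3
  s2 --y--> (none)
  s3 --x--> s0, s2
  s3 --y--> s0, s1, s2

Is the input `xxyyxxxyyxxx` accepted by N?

accepted

Start: {s0}
read x: {s2}
read x: {s3}
read y: {s0, s1, s2}
read y: {s1, s2, s3}
read x: {s0, s2, s3}
read x: {s0, s2, s3}
read x: {s0, s2, s3}
read y: {s0, s1, s2, s3}
read y: {s0, s1, s2, s3}
read x: {s0, s2, s3}
read x: {s0, s2, s3}
read x: {s0, s2, s3}
Reachable ∩ accepting = {s0, s2, s3} — nonempty.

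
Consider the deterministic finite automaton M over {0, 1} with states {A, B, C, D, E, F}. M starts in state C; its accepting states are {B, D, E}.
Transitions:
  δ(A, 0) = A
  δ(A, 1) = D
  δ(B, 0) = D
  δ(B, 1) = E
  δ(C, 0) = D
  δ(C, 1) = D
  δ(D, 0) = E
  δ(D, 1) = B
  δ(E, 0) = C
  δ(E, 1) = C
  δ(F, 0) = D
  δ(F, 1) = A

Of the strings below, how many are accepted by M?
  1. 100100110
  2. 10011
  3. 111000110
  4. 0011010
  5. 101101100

4

100100110: accepted
10011: accepted
111000110: accepted
0011010: accepted
101101100: rejected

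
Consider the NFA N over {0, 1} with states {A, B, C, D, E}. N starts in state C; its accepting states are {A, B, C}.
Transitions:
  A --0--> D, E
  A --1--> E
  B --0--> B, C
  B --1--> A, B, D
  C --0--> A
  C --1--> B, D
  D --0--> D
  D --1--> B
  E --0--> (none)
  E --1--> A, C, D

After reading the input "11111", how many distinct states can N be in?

Start: {C}
read 1: {B, D}
read 1: {A, B, D}
read 1: {A, B, D, E}
read 1: {A, B, C, D, E}
read 1: {A, B, C, D, E}
Final reachable set {A, B, C, D, E} has 5 states.

5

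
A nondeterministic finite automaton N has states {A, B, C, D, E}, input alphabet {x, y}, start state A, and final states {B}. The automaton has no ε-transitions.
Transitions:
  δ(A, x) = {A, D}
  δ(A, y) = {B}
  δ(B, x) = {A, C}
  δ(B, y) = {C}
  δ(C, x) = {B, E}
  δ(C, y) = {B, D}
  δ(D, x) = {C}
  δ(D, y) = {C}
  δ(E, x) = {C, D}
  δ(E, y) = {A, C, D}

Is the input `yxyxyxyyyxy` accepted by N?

Start: {A}
read y: {B}
read x: {A, C}
read y: {B, D}
read x: {A, C}
read y: {B, D}
read x: {A, C}
read y: {B, D}
read y: {C}
read y: {B, D}
read x: {A, C}
read y: {B, D}
Reachable ∩ accepting = {B} — nonempty.

accepted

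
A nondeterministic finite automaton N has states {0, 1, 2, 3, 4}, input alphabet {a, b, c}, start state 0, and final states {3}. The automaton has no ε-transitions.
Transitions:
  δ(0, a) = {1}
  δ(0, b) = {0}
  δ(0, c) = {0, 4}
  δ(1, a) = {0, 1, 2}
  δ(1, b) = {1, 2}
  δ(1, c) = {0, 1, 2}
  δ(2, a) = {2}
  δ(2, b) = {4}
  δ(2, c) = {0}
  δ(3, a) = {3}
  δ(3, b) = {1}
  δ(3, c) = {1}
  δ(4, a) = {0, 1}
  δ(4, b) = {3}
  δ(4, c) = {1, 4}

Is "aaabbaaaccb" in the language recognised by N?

Start: {0}
read a: {1}
read a: {0, 1, 2}
read a: {0, 1, 2}
read b: {0, 1, 2, 4}
read b: {0, 1, 2, 3, 4}
read a: {0, 1, 2, 3}
read a: {0, 1, 2, 3}
read a: {0, 1, 2, 3}
read c: {0, 1, 2, 4}
read c: {0, 1, 2, 4}
read b: {0, 1, 2, 3, 4}
Reachable ∩ accepting = {3} — nonempty.

accepted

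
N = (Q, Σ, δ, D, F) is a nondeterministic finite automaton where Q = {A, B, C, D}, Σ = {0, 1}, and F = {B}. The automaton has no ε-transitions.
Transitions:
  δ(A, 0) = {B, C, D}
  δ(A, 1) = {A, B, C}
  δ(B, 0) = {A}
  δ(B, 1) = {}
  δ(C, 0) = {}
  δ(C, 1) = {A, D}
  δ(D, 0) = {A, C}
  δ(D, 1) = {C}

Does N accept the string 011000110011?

Start: {D}
read 0: {A, C}
read 1: {A, B, C, D}
read 1: {A, B, C, D}
read 0: {A, B, C, D}
read 0: {A, B, C, D}
read 0: {A, B, C, D}
read 1: {A, B, C, D}
read 1: {A, B, C, D}
read 0: {A, B, C, D}
read 0: {A, B, C, D}
read 1: {A, B, C, D}
read 1: {A, B, C, D}
Reachable ∩ accepting = {B} — nonempty.

accepted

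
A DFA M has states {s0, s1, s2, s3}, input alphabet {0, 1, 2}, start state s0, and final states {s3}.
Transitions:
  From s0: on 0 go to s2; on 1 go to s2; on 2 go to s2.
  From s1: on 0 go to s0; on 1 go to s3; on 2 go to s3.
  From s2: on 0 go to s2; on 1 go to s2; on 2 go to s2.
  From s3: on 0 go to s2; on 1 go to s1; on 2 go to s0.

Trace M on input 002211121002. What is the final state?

s2

s0 --0--> s2
s2 --0--> s2
s2 --2--> s2
s2 --2--> s2
s2 --1--> s2
s2 --1--> s2
s2 --1--> s2
s2 --2--> s2
s2 --1--> s2
s2 --0--> s2
s2 --0--> s2
s2 --2--> s2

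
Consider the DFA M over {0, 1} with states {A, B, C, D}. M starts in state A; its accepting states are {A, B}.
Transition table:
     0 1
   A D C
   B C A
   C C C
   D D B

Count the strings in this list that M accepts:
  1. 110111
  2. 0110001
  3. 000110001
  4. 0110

2

110111: rejected
0110001: accepted
000110001: accepted
0110: rejected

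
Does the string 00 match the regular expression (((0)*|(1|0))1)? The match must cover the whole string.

No split of 00 into u·v has ((0)*|(1|0)) matching u and 1 matching v.

no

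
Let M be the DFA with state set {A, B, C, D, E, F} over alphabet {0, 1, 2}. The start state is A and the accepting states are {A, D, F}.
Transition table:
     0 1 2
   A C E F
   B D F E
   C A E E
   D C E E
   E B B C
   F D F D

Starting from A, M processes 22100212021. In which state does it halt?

A --2--> F
F --2--> D
D --1--> E
E --0--> B
B --0--> D
D --2--> E
E --1--> B
B --2--> E
E --0--> B
B --2--> E
E --1--> B

B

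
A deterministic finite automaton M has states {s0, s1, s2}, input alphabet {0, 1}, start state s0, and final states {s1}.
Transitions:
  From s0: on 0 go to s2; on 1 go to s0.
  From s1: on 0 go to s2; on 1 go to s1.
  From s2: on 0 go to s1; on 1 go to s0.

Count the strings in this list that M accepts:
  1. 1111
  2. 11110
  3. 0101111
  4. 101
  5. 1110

0

1111: rejected
11110: rejected
0101111: rejected
101: rejected
1110: rejected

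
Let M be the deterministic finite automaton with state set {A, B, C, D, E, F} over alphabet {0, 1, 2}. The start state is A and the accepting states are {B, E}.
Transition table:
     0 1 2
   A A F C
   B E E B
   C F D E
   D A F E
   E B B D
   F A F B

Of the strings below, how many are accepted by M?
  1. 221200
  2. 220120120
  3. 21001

2

221200: accepted
220120120: accepted
21001: rejected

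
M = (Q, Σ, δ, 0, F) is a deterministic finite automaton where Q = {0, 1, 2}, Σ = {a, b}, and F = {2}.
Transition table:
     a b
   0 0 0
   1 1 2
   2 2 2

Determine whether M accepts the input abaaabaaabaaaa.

rejected

0 --a--> 0
0 --b--> 0
0 --a--> 0
0 --a--> 0
0 --a--> 0
0 --b--> 0
0 --a--> 0
0 --a--> 0
0 --a--> 0
0 --b--> 0
0 --a--> 0
0 --a--> 0
0 --a--> 0
0 --a--> 0
End in state 0, which is not an accepting state.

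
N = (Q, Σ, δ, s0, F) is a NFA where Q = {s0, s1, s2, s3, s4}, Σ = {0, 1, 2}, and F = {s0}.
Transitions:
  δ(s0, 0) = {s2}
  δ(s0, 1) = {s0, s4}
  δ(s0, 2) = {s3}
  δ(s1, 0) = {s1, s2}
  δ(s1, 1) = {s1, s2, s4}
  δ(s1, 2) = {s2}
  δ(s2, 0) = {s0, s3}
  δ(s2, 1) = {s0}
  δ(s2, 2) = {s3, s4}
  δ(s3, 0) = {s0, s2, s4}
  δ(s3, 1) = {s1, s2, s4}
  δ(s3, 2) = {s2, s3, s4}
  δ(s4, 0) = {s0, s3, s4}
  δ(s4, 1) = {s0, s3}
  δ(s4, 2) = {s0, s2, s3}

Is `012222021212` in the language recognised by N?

Start: {s0}
read 0: {s2}
read 1: {s0}
read 2: {s3}
read 2: {s2, s3, s4}
read 2: {s0, s2, s3, s4}
read 2: {s0, s2, s3, s4}
read 0: {s0, s2, s3, s4}
read 2: {s0, s2, s3, s4}
read 1: {s0, s1, s2, s3, s4}
read 2: {s0, s2, s3, s4}
read 1: {s0, s1, s2, s3, s4}
read 2: {s0, s2, s3, s4}
Reachable ∩ accepting = {s0} — nonempty.

accepted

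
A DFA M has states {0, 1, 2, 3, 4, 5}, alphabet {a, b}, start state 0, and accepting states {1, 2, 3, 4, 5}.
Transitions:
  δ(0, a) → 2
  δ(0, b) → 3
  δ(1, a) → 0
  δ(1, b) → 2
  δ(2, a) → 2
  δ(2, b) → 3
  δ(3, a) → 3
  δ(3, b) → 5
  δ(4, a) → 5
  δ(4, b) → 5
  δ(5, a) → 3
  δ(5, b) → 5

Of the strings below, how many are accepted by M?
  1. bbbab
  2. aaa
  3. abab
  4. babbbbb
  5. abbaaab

5

bbbab: accepted
aaa: accepted
abab: accepted
babbbbb: accepted
abbaaab: accepted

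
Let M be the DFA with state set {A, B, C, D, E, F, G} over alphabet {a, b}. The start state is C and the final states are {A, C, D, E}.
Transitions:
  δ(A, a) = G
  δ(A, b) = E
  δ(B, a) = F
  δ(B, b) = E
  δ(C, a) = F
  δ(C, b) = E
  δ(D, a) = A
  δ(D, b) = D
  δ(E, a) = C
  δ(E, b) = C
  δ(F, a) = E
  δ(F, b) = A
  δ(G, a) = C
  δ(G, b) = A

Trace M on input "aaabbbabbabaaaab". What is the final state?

C --a--> F
F --a--> E
E --a--> C
C --b--> E
E --b--> C
C --b--> E
E --a--> C
C --b--> E
E --b--> C
C --a--> F
F --b--> A
A --a--> G
G --a--> C
C --a--> F
F --a--> E
E --b--> C

C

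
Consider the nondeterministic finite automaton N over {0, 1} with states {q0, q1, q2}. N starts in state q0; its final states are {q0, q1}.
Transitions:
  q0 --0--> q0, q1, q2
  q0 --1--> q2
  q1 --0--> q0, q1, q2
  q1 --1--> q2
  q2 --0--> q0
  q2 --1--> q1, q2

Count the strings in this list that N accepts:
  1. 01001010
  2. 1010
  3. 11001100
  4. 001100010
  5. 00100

5

01001010: accepted
1010: accepted
11001100: accepted
001100010: accepted
00100: accepted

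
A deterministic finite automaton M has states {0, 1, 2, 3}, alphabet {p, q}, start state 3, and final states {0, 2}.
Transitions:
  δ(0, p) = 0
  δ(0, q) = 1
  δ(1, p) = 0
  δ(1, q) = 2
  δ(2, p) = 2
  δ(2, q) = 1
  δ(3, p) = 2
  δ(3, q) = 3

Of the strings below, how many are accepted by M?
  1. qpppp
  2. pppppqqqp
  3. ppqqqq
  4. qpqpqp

4

qpppp: accepted
pppppqqqp: accepted
ppqqqq: accepted
qpqpqp: accepted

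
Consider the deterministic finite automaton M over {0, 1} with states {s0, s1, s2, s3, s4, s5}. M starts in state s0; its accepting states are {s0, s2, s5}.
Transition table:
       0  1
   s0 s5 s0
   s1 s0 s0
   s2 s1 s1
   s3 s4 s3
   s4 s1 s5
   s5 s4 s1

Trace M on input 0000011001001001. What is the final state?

s5

s0 --0--> s5
s5 --0--> s4
s4 --0--> s1
s1 --0--> s0
s0 --0--> s5
s5 --1--> s1
s1 --1--> s0
s0 --0--> s5
s5 --0--> s4
s4 --1--> s5
s5 --0--> s4
s4 --0--> s1
s1 --1--> s0
s0 --0--> s5
s5 --0--> s4
s4 --1--> s5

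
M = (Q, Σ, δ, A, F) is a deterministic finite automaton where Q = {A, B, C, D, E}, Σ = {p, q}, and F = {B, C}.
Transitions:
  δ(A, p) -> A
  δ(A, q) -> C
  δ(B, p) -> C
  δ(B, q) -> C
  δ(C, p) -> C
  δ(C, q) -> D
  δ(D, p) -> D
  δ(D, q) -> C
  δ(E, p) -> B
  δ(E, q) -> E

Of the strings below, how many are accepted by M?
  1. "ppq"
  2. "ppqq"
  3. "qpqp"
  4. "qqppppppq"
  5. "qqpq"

"ppq": accepted
"ppqq": rejected
"qpqp": rejected
"qqppppppq": accepted
"qqpq": accepted

3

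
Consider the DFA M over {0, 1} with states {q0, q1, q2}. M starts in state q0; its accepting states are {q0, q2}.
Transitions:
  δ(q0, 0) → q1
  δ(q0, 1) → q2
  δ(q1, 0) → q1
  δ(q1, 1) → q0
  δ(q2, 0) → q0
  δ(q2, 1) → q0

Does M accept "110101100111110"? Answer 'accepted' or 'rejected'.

rejected

q0 --1--> q2
q2 --1--> q0
q0 --0--> q1
q1 --1--> q0
q0 --0--> q1
q1 --1--> q0
q0 --1--> q2
q2 --0--> q0
q0 --0--> q1
q1 --1--> q0
q0 --1--> q2
q2 --1--> q0
q0 --1--> q2
q2 --1--> q0
q0 --0--> q1
End in state q1, which is not an accepting state.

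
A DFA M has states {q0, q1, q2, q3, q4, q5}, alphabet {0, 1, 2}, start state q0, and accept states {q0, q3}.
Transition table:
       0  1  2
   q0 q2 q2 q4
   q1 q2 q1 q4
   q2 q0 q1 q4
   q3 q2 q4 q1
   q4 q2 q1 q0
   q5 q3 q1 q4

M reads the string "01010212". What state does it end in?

q0 --0--> q2
q2 --1--> q1
q1 --0--> q2
q2 --1--> q1
q1 --0--> q2
q2 --2--> q4
q4 --1--> q1
q1 --2--> q4

q4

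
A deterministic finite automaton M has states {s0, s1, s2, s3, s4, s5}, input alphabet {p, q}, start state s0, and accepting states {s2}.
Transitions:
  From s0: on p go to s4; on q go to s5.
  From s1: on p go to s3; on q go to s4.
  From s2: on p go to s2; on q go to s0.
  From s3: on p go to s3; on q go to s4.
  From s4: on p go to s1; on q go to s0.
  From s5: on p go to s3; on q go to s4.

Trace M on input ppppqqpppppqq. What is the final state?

s0

s0 --p--> s4
s4 --p--> s1
s1 --p--> s3
s3 --p--> s3
s3 --q--> s4
s4 --q--> s0
s0 --p--> s4
s4 --p--> s1
s1 --p--> s3
s3 --p--> s3
s3 --p--> s3
s3 --q--> s4
s4 --q--> s0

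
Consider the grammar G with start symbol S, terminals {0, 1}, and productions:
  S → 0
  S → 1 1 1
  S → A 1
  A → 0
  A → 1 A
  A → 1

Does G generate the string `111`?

S ⇒ 111

yes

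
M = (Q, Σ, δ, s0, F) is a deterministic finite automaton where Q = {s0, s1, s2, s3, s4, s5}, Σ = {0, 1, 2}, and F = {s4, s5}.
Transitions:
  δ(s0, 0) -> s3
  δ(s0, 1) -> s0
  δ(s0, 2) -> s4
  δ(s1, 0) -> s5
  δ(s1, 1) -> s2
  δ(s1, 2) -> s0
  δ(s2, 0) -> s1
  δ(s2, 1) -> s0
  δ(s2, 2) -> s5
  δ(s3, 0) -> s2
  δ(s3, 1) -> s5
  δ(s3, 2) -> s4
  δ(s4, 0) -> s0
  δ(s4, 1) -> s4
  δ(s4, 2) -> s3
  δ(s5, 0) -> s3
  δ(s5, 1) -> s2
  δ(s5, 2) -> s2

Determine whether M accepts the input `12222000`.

accepted

s0 --1--> s0
s0 --2--> s4
s4 --2--> s3
s3 --2--> s4
s4 --2--> s3
s3 --0--> s2
s2 --0--> s1
s1 --0--> s5
End in state s5, which is an accepting state.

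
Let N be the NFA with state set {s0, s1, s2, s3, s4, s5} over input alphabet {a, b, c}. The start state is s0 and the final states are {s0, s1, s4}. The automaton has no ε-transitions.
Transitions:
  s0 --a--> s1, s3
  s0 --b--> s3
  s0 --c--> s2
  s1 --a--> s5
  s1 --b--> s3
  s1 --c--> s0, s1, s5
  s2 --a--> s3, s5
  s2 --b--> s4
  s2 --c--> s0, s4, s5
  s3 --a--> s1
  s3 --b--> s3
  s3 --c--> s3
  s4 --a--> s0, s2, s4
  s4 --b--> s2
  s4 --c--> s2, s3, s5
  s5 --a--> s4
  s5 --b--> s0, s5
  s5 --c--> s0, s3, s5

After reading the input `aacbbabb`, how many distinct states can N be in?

2

Start: {s0}
read a: {s1, s3}
read a: {s1, s5}
read c: {s0, s1, s3, s5}
read b: {s0, s3, s5}
read b: {s0, s3, s5}
read a: {s1, s3, s4}
read b: {s2, s3}
read b: {s3, s4}
Final reachable set {s3, s4} has 2 states.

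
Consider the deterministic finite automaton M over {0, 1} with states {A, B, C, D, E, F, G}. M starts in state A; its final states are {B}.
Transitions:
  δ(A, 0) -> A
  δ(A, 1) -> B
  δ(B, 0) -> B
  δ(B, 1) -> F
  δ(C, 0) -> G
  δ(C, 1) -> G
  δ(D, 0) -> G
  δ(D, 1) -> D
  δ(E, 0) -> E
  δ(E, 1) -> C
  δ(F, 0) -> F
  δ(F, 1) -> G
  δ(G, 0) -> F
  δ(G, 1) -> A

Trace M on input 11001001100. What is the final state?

A

A --1--> B
B --1--> F
F --0--> F
F --0--> F
F --1--> G
G --0--> F
F --0--> F
F --1--> G
G --1--> A
A --0--> A
A --0--> A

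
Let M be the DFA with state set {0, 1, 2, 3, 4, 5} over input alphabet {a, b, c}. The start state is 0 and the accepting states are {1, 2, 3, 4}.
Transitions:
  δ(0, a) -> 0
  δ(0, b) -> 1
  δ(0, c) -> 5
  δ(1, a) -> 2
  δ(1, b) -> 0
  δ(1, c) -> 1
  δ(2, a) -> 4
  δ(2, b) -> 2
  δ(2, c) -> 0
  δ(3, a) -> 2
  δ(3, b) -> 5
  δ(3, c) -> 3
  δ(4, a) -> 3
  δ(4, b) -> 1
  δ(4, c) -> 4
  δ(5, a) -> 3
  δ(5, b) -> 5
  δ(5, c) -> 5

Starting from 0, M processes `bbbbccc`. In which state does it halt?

5

0 --b--> 1
1 --b--> 0
0 --b--> 1
1 --b--> 0
0 --c--> 5
5 --c--> 5
5 --c--> 5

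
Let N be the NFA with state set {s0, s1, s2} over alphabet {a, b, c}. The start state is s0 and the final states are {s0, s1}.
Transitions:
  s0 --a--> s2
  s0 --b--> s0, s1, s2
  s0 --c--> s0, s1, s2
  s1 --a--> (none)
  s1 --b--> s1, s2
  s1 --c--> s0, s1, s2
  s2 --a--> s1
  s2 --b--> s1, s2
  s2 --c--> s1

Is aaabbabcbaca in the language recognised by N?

Start: {s0}
read a: {s2}
read a: {s1}
read a: {}
The reachable set is empty and stays empty for the remaining 9 symbols.
Reachable ∩ accepting = {} — empty.

rejected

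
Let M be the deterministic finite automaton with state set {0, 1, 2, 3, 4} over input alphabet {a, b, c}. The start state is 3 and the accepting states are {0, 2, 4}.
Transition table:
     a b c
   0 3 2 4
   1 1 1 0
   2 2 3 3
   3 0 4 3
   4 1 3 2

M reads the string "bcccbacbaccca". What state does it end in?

0

3 --b--> 4
4 --c--> 2
2 --c--> 3
3 --c--> 3
3 --b--> 4
4 --a--> 1
1 --c--> 0
0 --b--> 2
2 --a--> 2
2 --c--> 3
3 --c--> 3
3 --c--> 3
3 --a--> 0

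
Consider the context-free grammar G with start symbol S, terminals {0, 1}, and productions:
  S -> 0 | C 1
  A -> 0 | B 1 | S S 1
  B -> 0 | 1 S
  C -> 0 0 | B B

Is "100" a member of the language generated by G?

no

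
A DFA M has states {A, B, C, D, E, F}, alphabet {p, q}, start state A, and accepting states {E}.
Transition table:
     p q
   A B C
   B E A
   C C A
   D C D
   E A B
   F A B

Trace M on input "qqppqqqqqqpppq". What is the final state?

A --q--> C
C --q--> A
A --p--> B
B --p--> E
E --q--> B
B --q--> A
A --q--> C
C --q--> A
A --q--> C
C --q--> A
A --p--> B
B --p--> E
E --p--> A
A --q--> C

C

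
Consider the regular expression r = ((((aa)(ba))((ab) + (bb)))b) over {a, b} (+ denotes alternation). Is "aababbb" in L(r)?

Split as aababb·b: (((aa)(ba))((ab)+(bb))) matches aababb and b matches b.

yes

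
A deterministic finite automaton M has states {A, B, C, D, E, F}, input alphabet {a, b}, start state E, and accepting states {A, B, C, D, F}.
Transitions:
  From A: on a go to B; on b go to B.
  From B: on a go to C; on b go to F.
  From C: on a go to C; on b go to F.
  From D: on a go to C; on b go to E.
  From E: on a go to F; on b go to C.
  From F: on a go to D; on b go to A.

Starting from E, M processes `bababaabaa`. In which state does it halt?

E --b--> C
C --a--> C
C --b--> F
F --a--> D
D --b--> E
E --a--> F
F --a--> D
D --b--> E
E --a--> F
F --a--> D

D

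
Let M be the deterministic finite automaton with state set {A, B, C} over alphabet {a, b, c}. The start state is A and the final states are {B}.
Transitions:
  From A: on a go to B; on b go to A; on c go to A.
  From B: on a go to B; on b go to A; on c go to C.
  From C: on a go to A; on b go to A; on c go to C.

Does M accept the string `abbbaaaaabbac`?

rejected

A --a--> B
B --b--> A
A --b--> A
A --b--> A
A --a--> B
B --a--> B
B --a--> B
B --a--> B
B --a--> B
B --b--> A
A --b--> A
A --a--> B
B --c--> C
End in state C, which is not an accepting state.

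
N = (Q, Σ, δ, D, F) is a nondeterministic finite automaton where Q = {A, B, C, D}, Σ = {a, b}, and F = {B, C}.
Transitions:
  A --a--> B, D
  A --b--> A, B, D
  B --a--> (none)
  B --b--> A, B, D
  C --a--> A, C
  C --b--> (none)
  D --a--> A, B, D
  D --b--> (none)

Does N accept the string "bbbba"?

rejected

Start: {D}
read b: {}
The reachable set is empty and stays empty for the remaining 4 symbols.
Reachable ∩ accepting = {} — empty.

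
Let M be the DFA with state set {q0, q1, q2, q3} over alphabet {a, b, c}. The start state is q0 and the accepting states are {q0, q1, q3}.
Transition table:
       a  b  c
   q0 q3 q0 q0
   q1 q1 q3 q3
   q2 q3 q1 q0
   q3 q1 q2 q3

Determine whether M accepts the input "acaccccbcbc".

accepted

q0 --a--> q3
q3 --c--> q3
q3 --a--> q1
q1 --c--> q3
q3 --c--> q3
q3 --c--> q3
q3 --c--> q3
q3 --b--> q2
q2 --c--> q0
q0 --b--> q0
q0 --c--> q0
End in state q0, which is an accepting state.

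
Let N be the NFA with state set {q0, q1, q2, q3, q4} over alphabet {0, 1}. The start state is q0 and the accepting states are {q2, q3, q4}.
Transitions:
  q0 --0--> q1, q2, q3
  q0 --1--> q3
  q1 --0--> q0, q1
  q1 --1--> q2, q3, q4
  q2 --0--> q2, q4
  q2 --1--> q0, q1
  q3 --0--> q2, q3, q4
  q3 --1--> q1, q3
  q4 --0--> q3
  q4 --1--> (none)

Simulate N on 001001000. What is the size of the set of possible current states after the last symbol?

Start: {q0}
read 0: {q1, q2, q3}
read 0: {q0, q1, q2, q3, q4}
read 1: {q0, q1, q2, q3, q4}
read 0: {q0, q1, q2, q3, q4}
read 0: {q0, q1, q2, q3, q4}
read 1: {q0, q1, q2, q3, q4}
read 0: {q0, q1, q2, q3, q4}
read 0: {q0, q1, q2, q3, q4}
read 0: {q0, q1, q2, q3, q4}
Final reachable set {q0, q1, q2, q3, q4} has 5 states.

5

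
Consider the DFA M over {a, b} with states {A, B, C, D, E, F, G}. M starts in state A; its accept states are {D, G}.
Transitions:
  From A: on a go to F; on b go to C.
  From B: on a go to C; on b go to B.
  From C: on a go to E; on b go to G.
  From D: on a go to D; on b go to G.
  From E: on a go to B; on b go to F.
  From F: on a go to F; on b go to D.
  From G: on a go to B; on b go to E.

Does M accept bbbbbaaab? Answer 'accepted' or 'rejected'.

accepted

A --b--> C
C --b--> G
G --b--> E
E --b--> F
F --b--> D
D --a--> D
D --a--> D
D --a--> D
D --b--> G
End in state G, which is an accepting state.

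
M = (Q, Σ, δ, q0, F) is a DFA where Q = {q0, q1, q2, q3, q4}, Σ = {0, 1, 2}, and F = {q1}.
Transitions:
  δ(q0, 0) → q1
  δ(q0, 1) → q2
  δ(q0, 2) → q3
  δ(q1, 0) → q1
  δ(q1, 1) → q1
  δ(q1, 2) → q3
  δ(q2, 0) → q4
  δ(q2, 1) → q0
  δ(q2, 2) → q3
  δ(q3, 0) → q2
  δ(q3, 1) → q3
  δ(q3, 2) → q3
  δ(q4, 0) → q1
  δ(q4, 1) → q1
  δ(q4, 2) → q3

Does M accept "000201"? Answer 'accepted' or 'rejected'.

q0 --0--> q1
q1 --0--> q1
q1 --0--> q1
q1 --2--> q3
q3 --0--> q2
q2 --1--> q0
End in state q0, which is not an accepting state.

rejected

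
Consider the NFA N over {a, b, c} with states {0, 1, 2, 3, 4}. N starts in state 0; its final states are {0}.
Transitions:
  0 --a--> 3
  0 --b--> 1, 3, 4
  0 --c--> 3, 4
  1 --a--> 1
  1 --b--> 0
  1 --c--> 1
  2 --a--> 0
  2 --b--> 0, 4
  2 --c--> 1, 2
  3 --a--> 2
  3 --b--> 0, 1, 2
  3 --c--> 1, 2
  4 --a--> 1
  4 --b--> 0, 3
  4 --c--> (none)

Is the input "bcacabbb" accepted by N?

accepted

Start: {0}
read b: {1, 3, 4}
read c: {1, 2}
read a: {0, 1}
read c: {1, 3, 4}
read a: {1, 2}
read b: {0, 4}
read b: {0, 1, 3, 4}
read b: {0, 1, 2, 3, 4}
Reachable ∩ accepting = {0} — nonempty.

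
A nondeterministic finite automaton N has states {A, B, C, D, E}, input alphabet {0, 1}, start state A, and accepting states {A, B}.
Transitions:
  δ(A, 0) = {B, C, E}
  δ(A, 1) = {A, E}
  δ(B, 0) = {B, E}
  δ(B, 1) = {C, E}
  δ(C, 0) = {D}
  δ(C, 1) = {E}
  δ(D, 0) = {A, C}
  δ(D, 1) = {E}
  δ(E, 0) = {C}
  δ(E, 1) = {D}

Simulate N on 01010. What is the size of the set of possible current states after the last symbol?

Start: {A}
read 0: {B, C, E}
read 1: {C, D, E}
read 0: {A, C, D}
read 1: {A, E}
read 0: {B, C, E}
Final reachable set {B, C, E} has 3 states.

3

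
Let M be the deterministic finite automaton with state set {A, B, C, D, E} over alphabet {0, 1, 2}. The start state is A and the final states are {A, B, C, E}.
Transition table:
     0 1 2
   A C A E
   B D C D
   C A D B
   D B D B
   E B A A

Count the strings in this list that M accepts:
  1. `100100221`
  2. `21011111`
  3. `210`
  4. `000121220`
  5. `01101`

4

`100100221`: accepted
`21011111`: rejected
`210`: accepted
`000121220`: accepted
`01101`: accepted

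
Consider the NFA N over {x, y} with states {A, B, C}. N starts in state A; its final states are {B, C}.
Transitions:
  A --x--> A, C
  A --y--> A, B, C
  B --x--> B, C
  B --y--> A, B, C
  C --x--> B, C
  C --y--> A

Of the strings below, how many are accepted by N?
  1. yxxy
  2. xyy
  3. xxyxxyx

3

yxxy: accepted
xyy: accepted
xxyxxyx: accepted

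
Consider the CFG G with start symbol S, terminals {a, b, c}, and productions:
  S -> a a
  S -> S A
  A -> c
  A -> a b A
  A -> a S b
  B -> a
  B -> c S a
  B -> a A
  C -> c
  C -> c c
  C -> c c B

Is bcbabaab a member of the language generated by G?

no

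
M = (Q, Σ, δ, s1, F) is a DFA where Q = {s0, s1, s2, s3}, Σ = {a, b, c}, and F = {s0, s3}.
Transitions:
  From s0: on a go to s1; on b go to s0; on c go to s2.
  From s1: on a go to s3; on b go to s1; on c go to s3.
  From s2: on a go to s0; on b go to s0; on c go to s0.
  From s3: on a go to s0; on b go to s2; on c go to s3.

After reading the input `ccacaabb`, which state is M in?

s1

s1 --c--> s3
s3 --c--> s3
s3 --a--> s0
s0 --c--> s2
s2 --a--> s0
s0 --a--> s1
s1 --b--> s1
s1 --b--> s1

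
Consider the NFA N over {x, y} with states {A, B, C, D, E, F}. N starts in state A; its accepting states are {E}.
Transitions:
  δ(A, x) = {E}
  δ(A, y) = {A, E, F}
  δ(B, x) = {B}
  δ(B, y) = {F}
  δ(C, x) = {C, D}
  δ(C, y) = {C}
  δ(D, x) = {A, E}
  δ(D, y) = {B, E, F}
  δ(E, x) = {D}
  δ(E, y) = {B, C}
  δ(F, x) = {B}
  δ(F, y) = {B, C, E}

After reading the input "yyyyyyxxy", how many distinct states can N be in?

Start: {A}
read y: {A, E, F}
read y: {A, B, C, E, F}
read y: {A, B, C, E, F}
read y: {A, B, C, E, F}
read y: {A, B, C, E, F}
read y: {A, B, C, E, F}
read x: {B, C, D, E}
read x: {A, B, C, D, E}
read y: {A, B, C, E, F}
Final reachable set {A, B, C, E, F} has 5 states.

5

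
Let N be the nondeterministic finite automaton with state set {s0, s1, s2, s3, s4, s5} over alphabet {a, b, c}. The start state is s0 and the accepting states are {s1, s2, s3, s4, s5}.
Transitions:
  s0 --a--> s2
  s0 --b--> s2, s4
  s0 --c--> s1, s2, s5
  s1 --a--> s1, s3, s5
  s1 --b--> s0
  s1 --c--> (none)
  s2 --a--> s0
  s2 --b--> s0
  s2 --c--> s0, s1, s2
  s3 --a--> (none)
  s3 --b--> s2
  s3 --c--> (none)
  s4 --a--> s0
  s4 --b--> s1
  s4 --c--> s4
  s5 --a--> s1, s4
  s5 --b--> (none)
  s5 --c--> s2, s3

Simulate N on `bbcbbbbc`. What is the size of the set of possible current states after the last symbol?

5

Start: {s0}
read b: {s2, s4}
read b: {s0, s1}
read c: {s1, s2, s5}
read b: {s0}
read b: {s2, s4}
read b: {s0, s1}
read b: {s0, s2, s4}
read c: {s0, s1, s2, s4, s5}
Final reachable set {s0, s1, s2, s4, s5} has 5 states.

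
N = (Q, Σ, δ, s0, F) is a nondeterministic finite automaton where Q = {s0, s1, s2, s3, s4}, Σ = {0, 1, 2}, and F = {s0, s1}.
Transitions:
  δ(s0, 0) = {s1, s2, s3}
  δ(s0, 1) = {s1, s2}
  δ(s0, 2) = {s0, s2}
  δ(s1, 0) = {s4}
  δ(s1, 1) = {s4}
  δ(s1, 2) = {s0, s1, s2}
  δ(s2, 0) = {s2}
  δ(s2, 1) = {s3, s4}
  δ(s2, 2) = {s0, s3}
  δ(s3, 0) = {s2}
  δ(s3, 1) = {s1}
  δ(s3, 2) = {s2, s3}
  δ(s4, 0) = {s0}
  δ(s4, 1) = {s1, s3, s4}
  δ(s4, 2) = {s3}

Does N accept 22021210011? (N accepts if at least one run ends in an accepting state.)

Start: {s0}
read 2: {s0, s2}
read 2: {s0, s2, s3}
read 0: {s1, s2, s3}
read 2: {s0, s1, s2, s3}
read 1: {s1, s2, s3, s4}
read 2: {s0, s1, s2, s3}
read 1: {s1, s2, s3, s4}
read 0: {s0, s2, s4}
read 0: {s0, s1, s2, s3}
read 1: {s1, s2, s3, s4}
read 1: {s1, s3, s4}
Reachable ∩ accepting = {s1} — nonempty.

accepted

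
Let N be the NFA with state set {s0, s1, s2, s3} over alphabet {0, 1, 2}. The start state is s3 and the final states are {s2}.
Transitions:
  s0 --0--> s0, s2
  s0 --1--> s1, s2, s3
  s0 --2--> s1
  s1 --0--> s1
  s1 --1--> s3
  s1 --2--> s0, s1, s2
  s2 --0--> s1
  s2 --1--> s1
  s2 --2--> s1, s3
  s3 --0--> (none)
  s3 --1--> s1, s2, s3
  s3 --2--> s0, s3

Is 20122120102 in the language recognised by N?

accepted

Start: {s3}
read 2: {s0, s3}
read 0: {s0, s2}
read 1: {s1, s2, s3}
read 2: {s0, s1, s2, s3}
read 2: {s0, s1, s2, s3}
read 1: {s1, s2, s3}
read 2: {s0, s1, s2, s3}
read 0: {s0, s1, s2}
read 1: {s1, s2, s3}
read 0: {s1}
read 2: {s0, s1, s2}
Reachable ∩ accepting = {s2} — nonempty.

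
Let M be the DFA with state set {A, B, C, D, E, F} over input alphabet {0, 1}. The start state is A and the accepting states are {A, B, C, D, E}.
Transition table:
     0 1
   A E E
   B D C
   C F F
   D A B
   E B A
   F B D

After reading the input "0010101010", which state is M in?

A --0--> E
E --0--> B
B --1--> C
C --0--> F
F --1--> D
D --0--> A
A --1--> E
E --0--> B
B --1--> C
C --0--> F

F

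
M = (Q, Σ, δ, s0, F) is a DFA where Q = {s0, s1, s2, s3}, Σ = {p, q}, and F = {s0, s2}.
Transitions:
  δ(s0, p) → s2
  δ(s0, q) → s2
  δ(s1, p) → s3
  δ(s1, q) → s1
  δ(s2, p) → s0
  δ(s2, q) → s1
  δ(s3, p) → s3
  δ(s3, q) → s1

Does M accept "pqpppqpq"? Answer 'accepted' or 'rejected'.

s0 --p--> s2
s2 --q--> s1
s1 --p--> s3
s3 --p--> s3
s3 --p--> s3
s3 --q--> s1
s1 --p--> s3
s3 --q--> s1
End in state s1, which is not an accepting state.

rejected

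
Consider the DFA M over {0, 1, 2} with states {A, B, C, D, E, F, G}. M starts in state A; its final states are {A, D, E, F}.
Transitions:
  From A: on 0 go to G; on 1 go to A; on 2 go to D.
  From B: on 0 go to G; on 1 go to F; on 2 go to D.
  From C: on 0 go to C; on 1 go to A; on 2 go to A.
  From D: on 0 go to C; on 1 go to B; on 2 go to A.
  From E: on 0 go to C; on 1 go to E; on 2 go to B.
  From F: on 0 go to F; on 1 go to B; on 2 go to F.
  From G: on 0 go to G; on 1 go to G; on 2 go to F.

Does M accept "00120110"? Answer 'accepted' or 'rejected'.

accepted

A --0--> G
G --0--> G
G --1--> G
G --2--> F
F --0--> F
F --1--> B
B --1--> F
F --0--> F
End in state F, which is an accepting state.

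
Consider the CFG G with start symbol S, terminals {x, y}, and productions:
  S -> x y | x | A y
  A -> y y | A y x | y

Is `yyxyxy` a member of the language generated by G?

S ⇒ Ay ⇒ Ayxy ⇒ Ayxyxy ⇒ yyxyxy

yes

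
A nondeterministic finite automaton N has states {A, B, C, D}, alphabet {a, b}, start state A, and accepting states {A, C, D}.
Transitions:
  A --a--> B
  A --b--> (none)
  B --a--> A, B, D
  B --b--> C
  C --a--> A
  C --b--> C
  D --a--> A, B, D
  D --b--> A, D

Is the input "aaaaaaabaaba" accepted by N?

accepted

Start: {A}
read a: {B}
read a: {A, B, D}
read a: {A, B, D}
read a: {A, B, D}
read a: {A, B, D}
read a: {A, B, D}
read a: {A, B, D}
read b: {A, C, D}
read a: {A, B, D}
read a: {A, B, D}
read b: {A, C, D}
read a: {A, B, D}
Reachable ∩ accepting = {A, D} — nonempty.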